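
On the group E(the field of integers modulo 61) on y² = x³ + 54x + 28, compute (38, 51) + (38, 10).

The two points share x = 38 and their y-coordinates satisfy 51 + 10 ≡ 0 (mod 61), so they are inverses. Their sum is the point at infinity.

O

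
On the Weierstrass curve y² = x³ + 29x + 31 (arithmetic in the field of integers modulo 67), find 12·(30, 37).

Write Q = (30, 37).
Repeated addition: build up to 12Q.
2Q: tangent at (30, 37): λ = (3·30² + 29)/(2·37) ≡ 49/7. 7⁻¹ ≡ 48 (mod 67) since 7·48 = 336 ≡ 1, so λ ≡ 49·48 ≡ 7.
  x = λ² - 30 - 30 = 49 - 60 ≡ 56; y = λ·(30 - 56) - 37 ≡ 49. → (56, 49)
3Q: (56, 49) + (30, 37). λ = (37 - 49)/(30 - 56) ≡ 55/41 mod 67. 41⁻¹ ≡ 18 (mod 67) since 41·18 = 738 ≡ 1, so λ ≡ 52.
  x = λ² - 56 - 30 = 2704 - 86 ≡ 5; y = λ·(56 - 5) - 49 ≡ 57. → (5, 57)
4Q: (5, 57) + (30, 37). λ = (37 - 57)/(30 - 5) ≡ 47/25 mod 67. 25⁻¹ ≡ 59 (mod 67), so λ ≡ 26.
  x = λ² - 5 - 30 = 676 - 35 ≡ 38; y = λ·(5 - 38) - 57 ≡ 23. → (38, 23)
5Q: (38, 23) + (30, 37). λ = (37 - 23)/(30 - 38) ≡ 14/59 mod 67. 59⁻¹ ≡ 25 (mod 67) since 59·25 = 1475 ≡ 1, so λ ≡ 15.
  x = λ² - 38 - 30 = 225 - 68 ≡ 23; y = λ·(38 - 23) - 23 ≡ 1. → (23, 1)
6Q: (23, 1) + (30, 37). λ = (37 - 1)/(30 - 23) ≡ 36/7 mod 67. 7⁻¹ ≡ 48 (mod 67) since 7·48 = 336 ≡ 1, so λ ≡ 53.
  x = λ² - 23 - 30 = 2809 - 53 ≡ 9; y = λ·(23 - 9) - 1 ≡ 4. → (9, 4)
7Q: (9, 4) + (30, 37). λ = (37 - 4)/(30 - 9) ≡ 33/21 mod 67. 21⁻¹ ≡ 16 (mod 67), so λ ≡ 59.
  x = λ² - 9 - 30 = 3481 - 39 ≡ 25; y = λ·(9 - 25) - 4 ≡ 57. → (25, 57)
8Q: (25, 57) + (30, 37). λ = (37 - 57)/(30 - 25) ≡ 47/5 mod 67. 5⁻¹ ≡ 27 (mod 67), so λ ≡ 63.
  x = λ² - 25 - 30 = 3969 - 55 ≡ 28; y = λ·(25 - 28) - 57 ≡ 22. → (28, 22)
9Q: (28, 22) + (30, 37). λ = (37 - 22)/(30 - 28) ≡ 15/2 mod 67. 2⁻¹ ≡ 34 (mod 67), so λ ≡ 41.
  x = λ² - 28 - 30 = 1681 - 58 ≡ 15; y = λ·(28 - 15) - 22 ≡ 42. → (15, 42)
10Q: (15, 42) + (30, 37). λ = (37 - 42)/(30 - 15) ≡ 62/15 mod 67. 15⁻¹ ≡ 9 (mod 67) since 15·9 = 135 ≡ 1, so λ ≡ 22.
  x = λ² - 15 - 30 = 484 - 45 ≡ 37; y = λ·(15 - 37) - 42 ≡ 10. → (37, 10)
11Q: (37, 10) + (30, 37). λ = (37 - 10)/(30 - 37) ≡ 27/60 mod 67. 60⁻¹ ≡ 19 (mod 67) since 60·19 = 1140 ≡ 1, so λ ≡ 44.
  x = λ² - 37 - 30 = 1936 - 67 ≡ 60; y = λ·(37 - 60) - 10 ≡ 50. → (60, 50)
12Q: (60, 50) + (30, 37). λ = (37 - 50)/(30 - 60) ≡ 54/37 mod 67. 37⁻¹ ≡ 29 (mod 67), so λ ≡ 25.
  x = λ² - 60 - 30 = 625 - 90 ≡ 66; y = λ·(60 - 66) - 50 ≡ 1. → (66, 1)

(66, 1)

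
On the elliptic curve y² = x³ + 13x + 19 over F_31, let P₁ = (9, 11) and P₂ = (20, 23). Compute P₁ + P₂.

(16, 18)

(9, 11) + (20, 23). λ = (23 - 11)/(20 - 9) ≡ 12/11 mod 31. 11⁻¹ ≡ 17 (mod 31) since 11·17 = 187 ≡ 1, so λ ≡ 18.
  x = λ² - 9 - 20 = 324 - 29 ≡ 16; y = λ·(9 - 16) - 11 ≡ 18. → (16, 18)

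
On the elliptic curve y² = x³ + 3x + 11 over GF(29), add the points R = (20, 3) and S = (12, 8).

(20, 3) + (12, 8). λ = (8 - 3)/(12 - 20) ≡ 5/21 mod 29. 21⁻¹ ≡ 18 (mod 29) since 21·18 = 378 ≡ 1, so λ ≡ 3.
  x = λ² - 20 - 12 = 9 - 32 ≡ 6; y = λ·(20 - 6) - 3 ≡ 10. → (6, 10)

(6, 10)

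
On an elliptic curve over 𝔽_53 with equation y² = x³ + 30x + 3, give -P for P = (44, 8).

(44, 45)

-(44, 8) = (44, -8 mod 53) = (44, 45).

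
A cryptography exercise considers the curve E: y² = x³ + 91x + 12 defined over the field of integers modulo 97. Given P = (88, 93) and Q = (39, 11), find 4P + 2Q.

First 4P:
Repeated addition: build up to 4P.
2P: tangent at (88, 93): λ = (3·88² + 91)/(2·93) ≡ 43/89. 89⁻¹ ≡ 12 (mod 97) since 89·12 = 1068 ≡ 1, so λ ≡ 43·12 ≡ 31.
  x = λ² - 88 - 88 = 961 - 176 ≡ 9; y = λ·(88 - 9) - 93 ≡ 28. → (9, 28)
3P: (9, 28) + (88, 93). λ = (93 - 28)/(88 - 9) ≡ 65/79 mod 97. 79⁻¹ ≡ 70 (mod 97), so λ ≡ 88.
  x = λ² - 9 - 88 = 7744 - 97 ≡ 81; y = λ·(9 - 81) - 28 ≡ 38. → (81, 38)
4P: (81, 38) + (88, 93). λ = (93 - 38)/(88 - 81) ≡ 55/7 mod 97. 7⁻¹ ≡ 14 (mod 97), so λ ≡ 91.
  x = λ² - 81 - 88 = 8281 - 169 ≡ 61; y = λ·(81 - 61) - 38 ≡ 36. → (61, 36)
4P = (61, 36).
Next 2Q:
Repeated addition: build up to 2Q.
2Q: tangent at (39, 11): λ = (3·39² + 91)/(2·11) ≡ 95/22. 22⁻¹ ≡ 75 (mod 97), so λ ≡ 95·75 ≡ 44.
  x = λ² - 39 - 39 = 1936 - 78 ≡ 15; y = λ·(39 - 15) - 11 ≡ 75. → (15, 75)
2Q = (15, 75).
Finally 4P + 2Q:
(61, 36) + (15, 75). λ = (75 - 36)/(15 - 61) ≡ 39/51 mod 97. 51⁻¹ ≡ 78 (mod 97), so λ ≡ 35.
  x = λ² - 61 - 15 = 1225 - 76 ≡ 82; y = λ·(61 - 82) - 36 ≡ 5. → (82, 5)

(82, 5)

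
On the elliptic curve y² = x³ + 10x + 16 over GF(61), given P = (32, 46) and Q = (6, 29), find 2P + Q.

First 2P:
Repeated addition: build up to 2P.
2P: tangent at (32, 46): λ = (3·32² + 10)/(2·46) ≡ 32/31. 31⁻¹ ≡ 2 (mod 61), so λ ≡ 32·2 ≡ 3.
  x = λ² - 32 - 32 = 9 - 64 ≡ 6; y = λ·(32 - 6) - 46 ≡ 32. → (6, 32)
2P = (6, 32).
Finally 2P + Q:
(6, 32) + (6, 29): same x and y₁ ≡ -y₂, so the sum is 𝒪.

O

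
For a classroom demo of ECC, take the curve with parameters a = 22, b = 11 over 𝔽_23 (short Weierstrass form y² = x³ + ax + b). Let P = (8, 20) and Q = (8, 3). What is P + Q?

O

The two points share x = 8 and their y-coordinates satisfy 20 + 3 ≡ 0 (mod 23), so they are inverses. Their sum is O.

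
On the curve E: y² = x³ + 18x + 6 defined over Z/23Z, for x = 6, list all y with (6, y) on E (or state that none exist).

x³ + 18x + 6 = 330 ≡ 8 (mod 23).
Square roots of 8 mod 23: 10 and 13 (since 10² = 100 ≡ 8).

10, 13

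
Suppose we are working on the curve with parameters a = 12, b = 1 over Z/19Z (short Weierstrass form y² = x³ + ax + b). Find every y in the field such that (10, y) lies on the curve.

x³ + 12x + 1 = 1121 ≡ 0 (mod 19).
Only y = 0 satisfies y² ≡ 0.

0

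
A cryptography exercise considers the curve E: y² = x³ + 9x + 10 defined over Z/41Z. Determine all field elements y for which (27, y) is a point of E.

x³ + 9x + 10 = 19936 ≡ 10 (mod 41).
Square roots of 10 mod 41: 16 and 25 (since 16² = 256 ≡ 10).

16, 25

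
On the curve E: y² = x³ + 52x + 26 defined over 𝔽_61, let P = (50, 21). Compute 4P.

(41, 40)

Double-and-add on 4 = (100)₂. Start with P = (50, 21) for the leading 1-bit.
double: tangent at (50, 21): λ = (3·50² + 52)/(2·21) ≡ 49/42. 42⁻¹ ≡ 16 (mod 61), so λ ≡ 49·16 ≡ 52.
  x = λ² - 50 - 50 = 2704 - 100 ≡ 42; y = λ·(50 - 42) - 21 ≡ 29. → (42, 29)
double: tangent at (42, 29): λ = (3·42² + 52)/(2·29) ≡ 37/58. 58⁻¹ ≡ 20 (mod 61) since 58·20 = 1160 ≡ 1, so λ ≡ 37·20 ≡ 8.
  x = λ² - 42 - 42 = 64 - 84 ≡ 41; y = λ·(42 - 41) - 29 ≡ 40. → (41, 40)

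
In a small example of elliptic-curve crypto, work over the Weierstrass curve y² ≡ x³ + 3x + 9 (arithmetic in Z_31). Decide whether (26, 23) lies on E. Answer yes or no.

no

y² = 23² ≡ 2; x³ + 3x + 9 = 17663 ≡ 24 (mod 31). 2 ≠ 24.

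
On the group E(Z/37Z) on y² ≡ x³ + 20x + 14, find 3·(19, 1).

(32, 14)

Write Q = (19, 1).
Repeated addition: build up to 3Q.
2Q: tangent at (19, 1): λ = (3·19² + 20)/(2·1) ≡ 30/2. 2⁻¹ ≡ 19 (mod 37) since 2·19 = 38 ≡ 1, so λ ≡ 30·19 ≡ 15.
  x = λ² - 19 - 19 = 225 - 38 ≡ 2; y = λ·(19 - 2) - 1 ≡ 32. → (2, 32)
3Q: (2, 32) + (19, 1). λ = (1 - 32)/(19 - 2) ≡ 6/17 mod 37. 17⁻¹ ≡ 24 (mod 37), so λ ≡ 33.
  x = λ² - 2 - 19 = 1089 - 21 ≡ 32; y = λ·(2 - 32) - 32 ≡ 14. → (32, 14)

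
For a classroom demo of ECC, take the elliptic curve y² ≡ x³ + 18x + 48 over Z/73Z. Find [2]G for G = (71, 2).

tangent at (71, 2): λ = (3·71² + 18)/(2·2) ≡ 30/4. 4⁻¹ ≡ 55 (mod 73), so λ ≡ 30·55 ≡ 44.
  x = λ² - 71 - 71 = 1936 - 142 ≡ 42; y = λ·(71 - 42) - 2 ≡ 33. → (42, 33)

(42, 33)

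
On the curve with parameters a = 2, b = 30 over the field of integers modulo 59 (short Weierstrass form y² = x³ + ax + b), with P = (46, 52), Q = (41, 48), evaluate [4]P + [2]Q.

(40, 6)

First 4P:
Double-and-add on 4 = (100)₂. Start with P = (46, 52) for the leading 1-bit.
double: tangent at (46, 52): λ = (3·46² + 2)/(2·52) ≡ 37/45. 45⁻¹ ≡ 21 (mod 59) since 45·21 = 945 ≡ 1, so λ ≡ 37·21 ≡ 10.
  x = λ² - 46 - 46 = 100 - 92 ≡ 8; y = λ·(46 - 8) - 52 ≡ 33. → (8, 33)
double: tangent at (8, 33): λ = (3·8² + 2)/(2·33) ≡ 17/7. 7⁻¹ ≡ 17 (mod 59) since 7·17 = 119 ≡ 1, so λ ≡ 17·17 ≡ 53.
  x = λ² - 8 - 8 = 2809 - 16 ≡ 20; y = λ·(8 - 20) - 33 ≡ 39. → (20, 39)
4P = (20, 39).
Next 2Q:
Repeated addition: build up to 2Q.
2Q: tangent at (41, 48): λ = (3·41² + 2)/(2·48) ≡ 30/37. 37⁻¹ ≡ 8 (mod 59), so λ ≡ 30·8 ≡ 4.
  x = λ² - 41 - 41 = 16 - 82 ≡ 52; y = λ·(41 - 52) - 48 ≡ 26. → (52, 26)
2Q = (52, 26).
Finally 4P + 2Q:
(20, 39) + (52, 26). λ = (26 - 39)/(52 - 20) ≡ 46/32 mod 59. 32⁻¹ ≡ 24 (mod 59), so λ ≡ 42.
  x = λ² - 20 - 52 = 1764 - 72 ≡ 40; y = λ·(20 - 40) - 39 ≡ 6. → (40, 6)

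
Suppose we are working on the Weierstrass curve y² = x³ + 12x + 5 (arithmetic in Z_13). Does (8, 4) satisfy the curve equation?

y² = 4² ≡ 3; x³ + 12x + 5 = 613 ≡ 2 (mod 13). 3 ≠ 2.

no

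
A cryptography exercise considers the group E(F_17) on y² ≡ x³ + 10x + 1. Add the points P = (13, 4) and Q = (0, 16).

(13, 4) + (0, 16). λ = (16 - 4)/(0 - 13) ≡ 12/4 mod 17. 4⁻¹ ≡ 13 (mod 17) since 4·13 = 52 ≡ 1, so λ ≡ 3.
  x = λ² - 13 - 0 = 9 - 13 ≡ 13; y = λ·(13 - 13) - 4 ≡ 13. → (13, 13)

(13, 13)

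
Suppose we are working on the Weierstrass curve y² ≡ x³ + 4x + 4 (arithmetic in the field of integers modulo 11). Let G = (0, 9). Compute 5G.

Double-and-add on 5 = (101)₂. Start with G = (0, 9) for the leading 1-bit.
double: tangent at (0, 9): λ = (3·0² + 4)/(2·9) ≡ 4/7. 7⁻¹ ≡ 8 (mod 11), so λ ≡ 4·8 ≡ 10.
  x = λ² - 0 - 0 = 100 - 0 ≡ 1; y = λ·(0 - 1) - 9 ≡ 3. → (1, 3)
double: tangent at (1, 3): λ = (3·1² + 4)/(2·3) ≡ 7/6. 6⁻¹ ≡ 2 (mod 11) since 6·2 = 12 ≡ 1, so λ ≡ 7·2 ≡ 3.
  x = λ² - 1 - 1 = 9 - 2 ≡ 7; y = λ·(1 - 7) - 3 ≡ 1. → (7, 1)
add G: (7, 1) + (0, 9). λ = (9 - 1)/(0 - 7) ≡ 8/4 mod 11. 4⁻¹ ≡ 3 (mod 11) since 4·3 = 12 ≡ 1, so λ ≡ 2.
  x = λ² - 7 - 0 = 4 - 7 ≡ 8; y = λ·(7 - 8) - 1 ≡ 8. → (8, 8)

(8, 8)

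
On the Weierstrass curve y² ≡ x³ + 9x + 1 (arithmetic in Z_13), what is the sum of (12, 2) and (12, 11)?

O

The two points share x = 12 and their y-coordinates satisfy 2 + 11 ≡ 0 (mod 13), so they are inverses. Their sum is 𝒪.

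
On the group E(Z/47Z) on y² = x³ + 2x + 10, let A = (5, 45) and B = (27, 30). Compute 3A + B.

(24, 8)

First 3A:
Repeated addition: build up to 3A.
2A: tangent at (5, 45): λ = (3·5² + 2)/(2·45) ≡ 30/43. 43⁻¹ ≡ 35 (mod 47) since 43·35 = 1505 ≡ 1, so λ ≡ 30·35 ≡ 16.
  x = λ² - 5 - 5 = 256 - 10 ≡ 11; y = λ·(5 - 11) - 45 ≡ 0. → (11, 0)
3A: (11, 0) + (5, 45). λ = (45 - 0)/(5 - 11) ≡ 45/41 mod 47. 41⁻¹ ≡ 39 (mod 47), so λ ≡ 16.
  x = λ² - 11 - 5 = 256 - 16 ≡ 5; y = λ·(11 - 5) - 0 ≡ 2. → (5, 2)
3A = (5, 2).
Finally 3A + B:
(5, 2) + (27, 30). λ = (30 - 2)/(27 - 5) ≡ 28/22 mod 47. 22⁻¹ ≡ 15 (mod 47) since 22·15 = 330 ≡ 1, so λ ≡ 44.
  x = λ² - 5 - 27 = 1936 - 32 ≡ 24; y = λ·(5 - 24) - 2 ≡ 8. → (24, 8)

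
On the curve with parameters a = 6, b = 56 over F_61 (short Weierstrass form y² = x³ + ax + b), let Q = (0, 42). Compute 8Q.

(53, 44)

Double-and-add on 8 = (1000)₂. Start with Q = (0, 42) for the leading 1-bit.
double: tangent at (0, 42): λ = (3·0² + 6)/(2·42) ≡ 6/23. 23⁻¹ ≡ 8 (mod 61) since 23·8 = 184 ≡ 1, so λ ≡ 6·8 ≡ 48.
  x = λ² - 0 - 0 = 2304 - 0 ≡ 47; y = λ·(0 - 47) - 42 ≡ 20. → (47, 20)
double: tangent at (47, 20): λ = (3·47² + 6)/(2·20) ≡ 45/40. 40⁻¹ ≡ 29 (mod 61), so λ ≡ 45·29 ≡ 24.
  x = λ² - 47 - 47 = 576 - 94 ≡ 55; y = λ·(47 - 55) - 20 ≡ 32. → (55, 32)
double: tangent at (55, 32): λ = (3·55² + 6)/(2·32) ≡ 53/3. 3⁻¹ ≡ 41 (mod 61), so λ ≡ 53·41 ≡ 38.
  x = λ² - 55 - 55 = 1444 - 110 ≡ 53; y = λ·(55 - 53) - 32 ≡ 44. → (53, 44)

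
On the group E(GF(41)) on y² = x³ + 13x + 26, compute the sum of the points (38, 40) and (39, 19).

(38, 40) + (39, 19). λ = (19 - 40)/(39 - 38) ≡ 20/1 mod 41. 1⁻¹ ≡ 1 (mod 41), so λ ≡ 20.
  x = λ² - 38 - 39 = 400 - 77 ≡ 36; y = λ·(38 - 36) - 40 ≡ 0. → (36, 0)

(36, 0)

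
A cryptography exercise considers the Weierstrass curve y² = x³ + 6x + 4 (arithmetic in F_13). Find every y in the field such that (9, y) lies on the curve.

none

x³ + 6x + 4 = 787 ≡ 7 (mod 13).
7 is a non-residue mod 13; no y exists.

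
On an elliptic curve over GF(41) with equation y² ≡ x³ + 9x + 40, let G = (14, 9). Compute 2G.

tangent at (14, 9): λ = (3·14² + 9)/(2·9) ≡ 23/18. 18⁻¹ ≡ 16 (mod 41), so λ ≡ 23·16 ≡ 40.
  x = λ² - 14 - 14 = 1600 - 28 ≡ 14; y = λ·(14 - 14) - 9 ≡ 32. → (14, 32)

(14, 32)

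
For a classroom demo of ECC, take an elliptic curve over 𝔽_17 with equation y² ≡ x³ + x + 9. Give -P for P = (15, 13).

(15, 4)

-(15, 13) = (15, -13 mod 17) = (15, 4).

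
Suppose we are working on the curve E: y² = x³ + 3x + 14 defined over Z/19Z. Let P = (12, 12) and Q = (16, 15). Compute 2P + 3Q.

(12, 12)

First 2P:
Repeated addition: build up to 2P.
2P: tangent at (12, 12): λ = (3·12² + 3)/(2·12) ≡ 17/5. 5⁻¹ ≡ 4 (mod 19), so λ ≡ 17·4 ≡ 11.
  x = λ² - 12 - 12 = 121 - 24 ≡ 2; y = λ·(12 - 2) - 12 ≡ 3. → (2, 3)
2P = (2, 3).
Next 3Q:
Repeated addition: build up to 3Q.
2Q: tangent at (16, 15): λ = (3·16² + 3)/(2·15) ≡ 11/11. 11⁻¹ ≡ 7 (mod 19), so λ ≡ 11·7 ≡ 1.
  x = λ² - 16 - 16 = 1 - 32 ≡ 7; y = λ·(16 - 7) - 15 ≡ 13. → (7, 13)
3Q: (7, 13) + (16, 15). λ = (15 - 13)/(16 - 7) ≡ 2/9 mod 19. 9⁻¹ ≡ 17 (mod 19), so λ ≡ 15.
  x = λ² - 7 - 16 = 225 - 23 ≡ 12; y = λ·(7 - 12) - 13 ≡ 7. → (12, 7)
3Q = (12, 7).
Finally 2P + 3Q:
(2, 3) + (12, 7). λ = (7 - 3)/(12 - 2) ≡ 4/10 mod 19. 10⁻¹ ≡ 2 (mod 19), so λ ≡ 8.
  x = λ² - 2 - 12 = 64 - 14 ≡ 12; y = λ·(2 - 12) - 3 ≡ 12. → (12, 12)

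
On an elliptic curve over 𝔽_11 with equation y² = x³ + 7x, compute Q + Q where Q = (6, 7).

tangent at (6, 7): λ = (3·6² + 7)/(2·7) ≡ 5/3. 3⁻¹ ≡ 4 (mod 11), so λ ≡ 5·4 ≡ 9.
  x = λ² - 6 - 6 = 81 - 12 ≡ 3; y = λ·(6 - 3) - 7 ≡ 9. → (3, 9)

(3, 9)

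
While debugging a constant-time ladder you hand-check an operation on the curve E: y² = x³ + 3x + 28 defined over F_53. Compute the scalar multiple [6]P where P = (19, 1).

Double-and-add on 6 = (110)₂. Start with P = (19, 1) for the leading 1-bit.
double: tangent at (19, 1): λ = (3·19² + 3)/(2·1) ≡ 26/2. 2⁻¹ ≡ 27 (mod 53) since 2·27 = 54 ≡ 1, so λ ≡ 26·27 ≡ 13.
  x = λ² - 19 - 19 = 169 - 38 ≡ 25; y = λ·(19 - 25) - 1 ≡ 27. → (25, 27)
add P: (25, 27) + (19, 1). λ = (1 - 27)/(19 - 25) ≡ 27/47 mod 53. 47⁻¹ ≡ 44 (mod 53) since 47·44 = 2068 ≡ 1, so λ ≡ 22.
  x = λ² - 25 - 19 = 484 - 44 ≡ 16; y = λ·(25 - 16) - 27 ≡ 12. → (16, 12)
double: tangent at (16, 12): λ = (3·16² + 3)/(2·12) ≡ 29/24. 24⁻¹ ≡ 42 (mod 53), so λ ≡ 29·42 ≡ 52.
  x = λ² - 16 - 16 = 2704 - 32 ≡ 22; y = λ·(16 - 22) - 12 ≡ 47. → (22, 47)

(22, 47)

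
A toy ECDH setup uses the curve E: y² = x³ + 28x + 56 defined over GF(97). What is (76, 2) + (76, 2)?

tangent at (76, 2): λ = (3·76² + 28)/(2·2) ≡ 90/4. 4⁻¹ ≡ 73 (mod 97) since 4·73 = 292 ≡ 1, so λ ≡ 90·73 ≡ 71.
  x = λ² - 76 - 76 = 5041 - 152 ≡ 39; y = λ·(76 - 39) - 2 ≡ 6. → (39, 6)

(39, 6)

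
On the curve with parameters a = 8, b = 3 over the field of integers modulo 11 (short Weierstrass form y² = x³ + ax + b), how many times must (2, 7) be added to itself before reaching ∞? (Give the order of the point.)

8

2P: tangent at (2, 7): λ = (3·2² + 8)/(2·7) ≡ 9/3. 3⁻¹ ≡ 4 (mod 11) since 3·4 = 12 ≡ 1, so λ ≡ 9·4 ≡ 3.
  x = λ² - 2 - 2 = 9 - 4 ≡ 5; y = λ·(2 - 5) - 7 ≡ 6. → (5, 6)
3P: (5, 6) + (2, 7). λ = (7 - 6)/(2 - 5) ≡ 1/8 mod 11. 8⁻¹ ≡ 7 (mod 11) since 8·7 = 56 ≡ 1, so λ ≡ 7.
  x = λ² - 5 - 2 = 49 - 7 ≡ 9; y = λ·(5 - 9) - 6 ≡ 10. → (9, 10)
4P: (9, 10) + (2, 7). λ = (7 - 10)/(2 - 9) ≡ 8/4 mod 11. 4⁻¹ ≡ 3 (mod 11) since 4·3 = 12 ≡ 1, so λ ≡ 2.
  x = λ² - 9 - 2 = 4 - 11 ≡ 4; y = λ·(9 - 4) - 10 ≡ 0. → (4, 0)
5P: (4, 0) + (2, 7). λ = (7 - 0)/(2 - 4) ≡ 7/9 mod 11. 9⁻¹ ≡ 5 (mod 11), so λ ≡ 2.
  x = λ² - 4 - 2 = 4 - 6 ≡ 9; y = λ·(4 - 9) - 0 ≡ 1. → (9, 1)
6P: (9, 1) + (2, 7). λ = (7 - 1)/(2 - 9) ≡ 6/4 mod 11. 4⁻¹ ≡ 3 (mod 11), so λ ≡ 7.
  x = λ² - 9 - 2 = 49 - 11 ≡ 5; y = λ·(9 - 5) - 1 ≡ 5. → (5, 5)
7P: (5, 5) + (2, 7). λ = (7 - 5)/(2 - 5) ≡ 2/8 mod 11. 8⁻¹ ≡ 7 (mod 11) since 8·7 = 56 ≡ 1, so λ ≡ 3.
  x = λ² - 5 - 2 = 9 - 7 ≡ 2; y = λ·(5 - 2) - 5 ≡ 4. → (2, 4)
8P: (2, 4) + (2, 7): same x and y₁ ≡ -y₂, so the sum is ∞.
8P = ∞, so the order is 8.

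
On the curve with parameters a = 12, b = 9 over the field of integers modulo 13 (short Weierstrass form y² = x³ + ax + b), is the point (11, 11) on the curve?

no

y² = 11² ≡ 4; x³ + 12x + 9 = 1472 ≡ 3 (mod 13). 4 ≠ 3.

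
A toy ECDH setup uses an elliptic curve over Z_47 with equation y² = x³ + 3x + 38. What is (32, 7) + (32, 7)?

(33, 5)

tangent at (32, 7): λ = (3·32² + 3)/(2·7) ≡ 20/14. 14⁻¹ ≡ 37 (mod 47), so λ ≡ 20·37 ≡ 35.
  x = λ² - 32 - 32 = 1225 - 64 ≡ 33; y = λ·(32 - 33) - 7 ≡ 5. → (33, 5)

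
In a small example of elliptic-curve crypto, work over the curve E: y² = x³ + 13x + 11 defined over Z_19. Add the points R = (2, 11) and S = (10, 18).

(14, 7)

(2, 11) + (10, 18). λ = (18 - 11)/(10 - 2) ≡ 7/8 mod 19. 8⁻¹ ≡ 12 (mod 19), so λ ≡ 8.
  x = λ² - 2 - 10 = 64 - 12 ≡ 14; y = λ·(2 - 14) - 11 ≡ 7. → (14, 7)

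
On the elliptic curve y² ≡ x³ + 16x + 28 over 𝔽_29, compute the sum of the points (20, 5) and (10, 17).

(19, 17)

(20, 5) + (10, 17). λ = (17 - 5)/(10 - 20) ≡ 12/19 mod 29. 19⁻¹ ≡ 26 (mod 29), so λ ≡ 22.
  x = λ² - 20 - 10 = 484 - 30 ≡ 19; y = λ·(20 - 19) - 5 ≡ 17. → (19, 17)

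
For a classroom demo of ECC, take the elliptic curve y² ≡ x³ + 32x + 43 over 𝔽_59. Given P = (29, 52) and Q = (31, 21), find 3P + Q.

(55, 38)

First 3P:
Repeated addition: build up to 3P.
2P: tangent at (29, 52): λ = (3·29² + 32)/(2·52) ≡ 18/45. 45⁻¹ ≡ 21 (mod 59), so λ ≡ 18·21 ≡ 24.
  x = λ² - 29 - 29 = 576 - 58 ≡ 46; y = λ·(29 - 46) - 52 ≡ 12. → (46, 12)
3P: (46, 12) + (29, 52). λ = (52 - 12)/(29 - 46) ≡ 40/42 mod 59. 42⁻¹ ≡ 52 (mod 59), so λ ≡ 15.
  x = λ² - 46 - 29 = 225 - 75 ≡ 32; y = λ·(46 - 32) - 12 ≡ 21. → (32, 21)
3P = (32, 21).
Finally 3P + Q:
(32, 21) + (31, 21). λ = (21 - 21)/(31 - 32) ≡ 0/58 mod 59. 58⁻¹ ≡ 58 (mod 59), so λ ≡ 0.
  x = λ² - 32 - 31 = 0 - 63 ≡ 55; y = λ·(32 - 55) - 21 ≡ 38. → (55, 38)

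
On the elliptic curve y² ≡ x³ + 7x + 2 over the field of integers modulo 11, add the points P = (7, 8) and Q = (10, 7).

(10, 4)

(7, 8) + (10, 7). λ = (7 - 8)/(10 - 7) ≡ 10/3 mod 11. 3⁻¹ ≡ 4 (mod 11), so λ ≡ 7.
  x = λ² - 7 - 10 = 49 - 17 ≡ 10; y = λ·(7 - 10) - 8 ≡ 4. → (10, 4)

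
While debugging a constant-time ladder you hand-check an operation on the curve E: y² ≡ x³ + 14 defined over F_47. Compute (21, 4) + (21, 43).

O

The two points share x = 21 and their y-coordinates satisfy 4 + 43 ≡ 0 (mod 47), so they are inverses. Their sum is ∞.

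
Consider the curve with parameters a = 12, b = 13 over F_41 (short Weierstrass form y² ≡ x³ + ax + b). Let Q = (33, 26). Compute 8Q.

Repeated addition: build up to 8Q.
2Q: tangent at (33, 26): λ = (3·33² + 12)/(2·26) ≡ 40/11. 11⁻¹ ≡ 15 (mod 41), so λ ≡ 40·15 ≡ 26.
  x = λ² - 33 - 33 = 676 - 66 ≡ 36; y = λ·(33 - 36) - 26 ≡ 19. → (36, 19)
3Q: (36, 19) + (33, 26). λ = (26 - 19)/(33 - 36) ≡ 7/38 mod 41. 38⁻¹ ≡ 27 (mod 41) since 38·27 = 1026 ≡ 1, so λ ≡ 25.
  x = λ² - 36 - 33 = 625 - 69 ≡ 23; y = λ·(36 - 23) - 19 ≡ 19. → (23, 19)
4Q: (23, 19) + (33, 26). λ = (26 - 19)/(33 - 23) ≡ 7/10 mod 41. 10⁻¹ ≡ 37 (mod 41) since 10·37 = 370 ≡ 1, so λ ≡ 13.
  x = λ² - 23 - 33 = 169 - 56 ≡ 31; y = λ·(23 - 31) - 19 ≡ 0. → (31, 0)
5Q: (31, 0) + (33, 26). λ = (26 - 0)/(33 - 31) ≡ 26/2 mod 41. 2⁻¹ ≡ 21 (mod 41), so λ ≡ 13.
  x = λ² - 31 - 33 = 169 - 64 ≡ 23; y = λ·(31 - 23) - 0 ≡ 22. → (23, 22)
6Q: (23, 22) + (33, 26). λ = (26 - 22)/(33 - 23) ≡ 4/10 mod 41. 10⁻¹ ≡ 37 (mod 41), so λ ≡ 25.
  x = λ² - 23 - 33 = 625 - 56 ≡ 36; y = λ·(23 - 36) - 22 ≡ 22. → (36, 22)
7Q: (36, 22) + (33, 26). λ = (26 - 22)/(33 - 36) ≡ 4/38 mod 41. 38⁻¹ ≡ 27 (mod 41), so λ ≡ 26.
  x = λ² - 36 - 33 = 676 - 69 ≡ 33; y = λ·(36 - 33) - 22 ≡ 15. → (33, 15)
8Q: (33, 15) + (33, 26): same x and y₁ ≡ -y₂, so the sum is 𝒪.

O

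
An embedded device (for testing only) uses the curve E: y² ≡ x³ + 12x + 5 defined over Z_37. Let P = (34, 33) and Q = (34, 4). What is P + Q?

O

The two points share x = 34 and their y-coordinates satisfy 33 + 4 ≡ 0 (mod 37), so they are inverses. Their sum is the point at infinity.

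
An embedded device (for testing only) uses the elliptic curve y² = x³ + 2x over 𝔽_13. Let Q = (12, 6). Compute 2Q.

tangent at (12, 6): λ = (3·12² + 2)/(2·6) ≡ 5/12. 12⁻¹ ≡ 12 (mod 13) since 12·12 = 144 ≡ 1, so λ ≡ 5·12 ≡ 8.
  x = λ² - 12 - 12 = 64 - 24 ≡ 1; y = λ·(12 - 1) - 6 ≡ 4. → (1, 4)

(1, 4)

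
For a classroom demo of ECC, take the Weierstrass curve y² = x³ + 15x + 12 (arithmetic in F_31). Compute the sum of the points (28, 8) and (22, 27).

(16, 16)

(28, 8) + (22, 27). λ = (27 - 8)/(22 - 28) ≡ 19/25 mod 31. 25⁻¹ ≡ 5 (mod 31), so λ ≡ 2.
  x = λ² - 28 - 22 = 4 - 50 ≡ 16; y = λ·(28 - 16) - 8 ≡ 16. → (16, 16)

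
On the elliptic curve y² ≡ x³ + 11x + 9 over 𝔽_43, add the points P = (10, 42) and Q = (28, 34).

(10, 42) + (28, 34). λ = (34 - 42)/(28 - 10) ≡ 35/18 mod 43. 18⁻¹ ≡ 12 (mod 43), so λ ≡ 33.
  x = λ² - 10 - 28 = 1089 - 38 ≡ 19; y = λ·(10 - 19) - 42 ≡ 5. → (19, 5)

(19, 5)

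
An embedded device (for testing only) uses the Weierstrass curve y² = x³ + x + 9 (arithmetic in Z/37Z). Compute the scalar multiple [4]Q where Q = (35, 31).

Double-and-add on 4 = (100)₂. Start with Q = (35, 31) for the leading 1-bit.
double: tangent at (35, 31): λ = (3·35² + 1)/(2·31) ≡ 13/25. 25⁻¹ ≡ 3 (mod 37), so λ ≡ 13·3 ≡ 2.
  x = λ² - 35 - 35 = 4 - 70 ≡ 8; y = λ·(35 - 8) - 31 ≡ 23. → (8, 23)
double: tangent at (8, 23): λ = (3·8² + 1)/(2·23) ≡ 8/9. 9⁻¹ ≡ 33 (mod 37) since 9·33 = 297 ≡ 1, so λ ≡ 8·33 ≡ 5.
  x = λ² - 8 - 8 = 25 - 16 ≡ 9; y = λ·(8 - 9) - 23 ≡ 9. → (9, 9)

(9, 9)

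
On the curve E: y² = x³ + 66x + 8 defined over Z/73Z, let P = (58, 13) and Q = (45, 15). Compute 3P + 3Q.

First 3P:
Repeated addition: build up to 3P.
2P: tangent at (58, 13): λ = (3·58² + 66)/(2·13) ≡ 11/26. 26⁻¹ ≡ 59 (mod 73), so λ ≡ 11·59 ≡ 65.
  x = λ² - 58 - 58 = 4225 - 116 ≡ 21; y = λ·(58 - 21) - 13 ≡ 56. → (21, 56)
3P: (21, 56) + (58, 13). λ = (13 - 56)/(58 - 21) ≡ 30/37 mod 73. 37⁻¹ ≡ 2 (mod 73) since 37·2 = 74 ≡ 1, so λ ≡ 60.
  x = λ² - 21 - 58 = 3600 - 79 ≡ 17; y = λ·(21 - 17) - 56 ≡ 38. → (17, 38)
3P = (17, 38).
Next 3Q:
Repeated addition: build up to 3Q.
2Q: tangent at (45, 15): λ = (3·45² + 66)/(2·15) ≡ 9/30. 30⁻¹ ≡ 56 (mod 73) since 30·56 = 1680 ≡ 1, so λ ≡ 9·56 ≡ 66.
  x = λ² - 45 - 45 = 4356 - 90 ≡ 32; y = λ·(45 - 32) - 15 ≡ 40. → (32, 40)
3Q: (32, 40) + (45, 15). λ = (15 - 40)/(45 - 32) ≡ 48/13 mod 73. 13⁻¹ ≡ 45 (mod 73) since 13·45 = 585 ≡ 1, so λ ≡ 43.
  x = λ² - 32 - 45 = 1849 - 77 ≡ 20; y = λ·(32 - 20) - 40 ≡ 38. → (20, 38)
3Q = (20, 38).
Finally 3P + 3Q:
(17, 38) + (20, 38). λ = (38 - 38)/(20 - 17) ≡ 0/3 mod 73. 3⁻¹ ≡ 49 (mod 73), so λ ≡ 0.
  x = λ² - 17 - 20 = 0 - 37 ≡ 36; y = λ·(17 - 36) - 38 ≡ 35. → (36, 35)

(36, 35)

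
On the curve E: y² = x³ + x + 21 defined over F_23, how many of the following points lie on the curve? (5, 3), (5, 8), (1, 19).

(5, 3): 3² ≡ 9, rhs ≡ 13 → off.
(5, 8): 8² ≡ 18, rhs ≡ 13 → off.
(1, 19): 19² ≡ 16, rhs ≡ 0 → off.

0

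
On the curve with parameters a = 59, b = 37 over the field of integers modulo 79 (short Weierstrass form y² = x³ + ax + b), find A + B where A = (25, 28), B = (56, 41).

(11, 11)

(25, 28) + (56, 41). λ = (41 - 28)/(56 - 25) ≡ 13/31 mod 79. 31⁻¹ ≡ 51 (mod 79), so λ ≡ 31.
  x = λ² - 25 - 56 = 961 - 81 ≡ 11; y = λ·(25 - 11) - 28 ≡ 11. → (11, 11)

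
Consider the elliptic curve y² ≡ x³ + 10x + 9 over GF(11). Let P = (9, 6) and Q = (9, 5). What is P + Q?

O

The two points share x = 9 and their y-coordinates satisfy 6 + 5 ≡ 0 (mod 11), so they are inverses. Their sum is O.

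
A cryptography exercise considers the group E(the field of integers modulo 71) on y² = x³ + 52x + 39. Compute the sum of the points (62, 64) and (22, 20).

(62, 64) + (22, 20). λ = (20 - 64)/(22 - 62) ≡ 27/31 mod 71. 31⁻¹ ≡ 55 (mod 71), so λ ≡ 65.
  x = λ² - 62 - 22 = 4225 - 84 ≡ 23; y = λ·(62 - 23) - 64 ≡ 57. → (23, 57)

(23, 57)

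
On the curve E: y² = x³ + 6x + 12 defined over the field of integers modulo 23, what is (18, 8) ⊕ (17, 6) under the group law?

(18, 8) + (17, 6). λ = (6 - 8)/(17 - 18) ≡ 21/22 mod 23. 22⁻¹ ≡ 22 (mod 23) since 22·22 = 484 ≡ 1, so λ ≡ 2.
  x = λ² - 18 - 17 = 4 - 35 ≡ 15; y = λ·(18 - 15) - 8 ≡ 21. → (15, 21)

(15, 21)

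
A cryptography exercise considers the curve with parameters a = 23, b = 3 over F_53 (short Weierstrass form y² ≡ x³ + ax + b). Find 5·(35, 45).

Write P = (35, 45).
Repeated addition: build up to 5P.
2P: tangent at (35, 45): λ = (3·35² + 23)/(2·45) ≡ 41/37. 37⁻¹ ≡ 43 (mod 53) since 37·43 = 1591 ≡ 1, so λ ≡ 41·43 ≡ 14.
  x = λ² - 35 - 35 = 196 - 70 ≡ 20; y = λ·(35 - 20) - 45 ≡ 6. → (20, 6)
3P: (20, 6) + (35, 45). λ = (45 - 6)/(35 - 20) ≡ 39/15 mod 53. 15⁻¹ ≡ 46 (mod 53), so λ ≡ 45.
  x = λ² - 20 - 35 = 2025 - 55 ≡ 9; y = λ·(20 - 9) - 6 ≡ 12. → (9, 12)
4P: (9, 12) + (35, 45). λ = (45 - 12)/(35 - 9) ≡ 33/26 mod 53. 26⁻¹ ≡ 51 (mod 53), so λ ≡ 40.
  x = λ² - 9 - 35 = 1600 - 44 ≡ 19; y = λ·(9 - 19) - 12 ≡ 12. → (19, 12)
5P: (19, 12) + (35, 45). λ = (45 - 12)/(35 - 19) ≡ 33/16 mod 53. 16⁻¹ ≡ 10 (mod 53), so λ ≡ 12.
  x = λ² - 19 - 35 = 144 - 54 ≡ 37; y = λ·(19 - 37) - 12 ≡ 37. → (37, 37)

(37, 37)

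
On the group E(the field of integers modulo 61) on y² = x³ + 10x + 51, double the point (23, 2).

(34, 44)

tangent at (23, 2): λ = (3·23² + 10)/(2·2) ≡ 11/4. 4⁻¹ ≡ 46 (mod 61), so λ ≡ 11·46 ≡ 18.
  x = λ² - 23 - 23 = 324 - 46 ≡ 34; y = λ·(23 - 34) - 2 ≡ 44. → (34, 44)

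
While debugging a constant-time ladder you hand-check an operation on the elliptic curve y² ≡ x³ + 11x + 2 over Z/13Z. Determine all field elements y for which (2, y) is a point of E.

x³ + 11x + 2 = 32 ≡ 6 (mod 13).
6 is a non-residue mod 13; no y exists.

none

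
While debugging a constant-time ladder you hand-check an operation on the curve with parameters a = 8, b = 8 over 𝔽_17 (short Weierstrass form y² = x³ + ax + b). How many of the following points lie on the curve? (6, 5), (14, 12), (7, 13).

2

(6, 5): 5² ≡ 8, rhs ≡ 0 → off.
(14, 12): 12² ≡ 8, rhs ≡ 8 → on.
(7, 13): 13² ≡ 16, rhs ≡ 16 → on.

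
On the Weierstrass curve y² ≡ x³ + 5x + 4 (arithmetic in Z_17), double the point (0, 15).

tangent at (0, 15): λ = (3·0² + 5)/(2·15) ≡ 5/13. 13⁻¹ ≡ 4 (mod 17), so λ ≡ 5·4 ≡ 3.
  x = λ² - 0 - 0 = 9 - 0 ≡ 9; y = λ·(0 - 9) - 15 ≡ 9. → (9, 9)

(9, 9)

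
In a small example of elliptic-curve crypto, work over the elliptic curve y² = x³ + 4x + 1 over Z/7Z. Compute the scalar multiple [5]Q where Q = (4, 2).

Repeated addition: build up to 5Q.
2Q: tangent at (4, 2): λ = (3·4² + 4)/(2·2) ≡ 3/4. 4⁻¹ ≡ 2 (mod 7) since 4·2 = 8 ≡ 1, so λ ≡ 3·2 ≡ 6.
  x = λ² - 4 - 4 = 36 - 8 ≡ 0; y = λ·(4 - 0) - 2 ≡ 1. → (0, 1)
3Q: (0, 1) + (4, 2). λ = (2 - 1)/(4 - 0) ≡ 1/4 mod 7. 4⁻¹ ≡ 2 (mod 7) since 4·2 = 8 ≡ 1, so λ ≡ 2.
  x = λ² - 0 - 4 = 4 - 4 ≡ 0; y = λ·(0 - 0) - 1 ≡ 6. → (0, 6)
4Q: (0, 6) + (4, 2). λ = (2 - 6)/(4 - 0) ≡ 3/4 mod 7. 4⁻¹ ≡ 2 (mod 7) since 4·2 = 8 ≡ 1, so λ ≡ 6.
  x = λ² - 0 - 4 = 36 - 4 ≡ 4; y = λ·(0 - 4) - 6 ≡ 5. → (4, 5)
5Q: (4, 5) + (4, 2): same x and y₁ ≡ -y₂, so the sum is ∞.

O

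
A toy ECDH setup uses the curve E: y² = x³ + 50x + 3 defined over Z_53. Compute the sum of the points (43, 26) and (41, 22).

(43, 26) + (41, 22). λ = (22 - 26)/(41 - 43) ≡ 49/51 mod 53. 51⁻¹ ≡ 26 (mod 53), so λ ≡ 2.
  x = λ² - 43 - 41 = 4 - 84 ≡ 26; y = λ·(43 - 26) - 26 ≡ 8. → (26, 8)

(26, 8)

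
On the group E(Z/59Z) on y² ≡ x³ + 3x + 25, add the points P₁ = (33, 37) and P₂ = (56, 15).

(23, 15)

(33, 37) + (56, 15). λ = (15 - 37)/(56 - 33) ≡ 37/23 mod 59. 23⁻¹ ≡ 18 (mod 59) since 23·18 = 414 ≡ 1, so λ ≡ 17.
  x = λ² - 33 - 56 = 289 - 89 ≡ 23; y = λ·(33 - 23) - 37 ≡ 15. → (23, 15)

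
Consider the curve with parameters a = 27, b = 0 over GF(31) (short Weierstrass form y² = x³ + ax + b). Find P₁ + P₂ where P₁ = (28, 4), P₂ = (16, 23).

(19, 5)

(28, 4) + (16, 23). λ = (23 - 4)/(16 - 28) ≡ 19/19 mod 31. 19⁻¹ ≡ 18 (mod 31) since 19·18 = 342 ≡ 1, so λ ≡ 1.
  x = λ² - 28 - 16 = 1 - 44 ≡ 19; y = λ·(28 - 19) - 4 ≡ 5. → (19, 5)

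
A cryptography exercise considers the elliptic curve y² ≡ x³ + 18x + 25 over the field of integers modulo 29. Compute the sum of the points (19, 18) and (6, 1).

(10, 25)

(19, 18) + (6, 1). λ = (1 - 18)/(6 - 19) ≡ 12/16 mod 29. 16⁻¹ ≡ 20 (mod 29), so λ ≡ 8.
  x = λ² - 19 - 6 = 64 - 25 ≡ 10; y = λ·(19 - 10) - 18 ≡ 25. → (10, 25)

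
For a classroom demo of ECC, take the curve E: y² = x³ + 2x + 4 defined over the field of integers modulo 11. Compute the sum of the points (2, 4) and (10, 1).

(0, 9)

(2, 4) + (10, 1). λ = (1 - 4)/(10 - 2) ≡ 8/8 mod 11. 8⁻¹ ≡ 7 (mod 11) since 8·7 = 56 ≡ 1, so λ ≡ 1.
  x = λ² - 2 - 10 = 1 - 12 ≡ 0; y = λ·(2 - 0) - 4 ≡ 9. → (0, 9)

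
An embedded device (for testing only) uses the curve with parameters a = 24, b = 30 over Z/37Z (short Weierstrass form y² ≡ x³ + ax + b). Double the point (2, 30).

(23, 24)

tangent at (2, 30): λ = (3·2² + 24)/(2·30) ≡ 36/23. 23⁻¹ ≡ 29 (mod 37), so λ ≡ 36·29 ≡ 8.
  x = λ² - 2 - 2 = 64 - 4 ≡ 23; y = λ·(2 - 23) - 30 ≡ 24. → (23, 24)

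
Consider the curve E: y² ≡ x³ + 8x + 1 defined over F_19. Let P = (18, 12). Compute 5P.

(9, 2)

Repeated addition: build up to 5P.
2P: tangent at (18, 12): λ = (3·18² + 8)/(2·12) ≡ 11/5. 5⁻¹ ≡ 4 (mod 19) since 5·4 = 20 ≡ 1, so λ ≡ 11·4 ≡ 6.
  x = λ² - 18 - 18 = 36 - 36 ≡ 0; y = λ·(18 - 0) - 12 ≡ 1. → (0, 1)
3P: (0, 1) + (18, 12). λ = (12 - 1)/(18 - 0) ≡ 11/18 mod 19. 18⁻¹ ≡ 18 (mod 19) since 18·18 = 324 ≡ 1, so λ ≡ 8.
  x = λ² - 0 - 18 = 64 - 18 ≡ 8; y = λ·(0 - 8) - 1 ≡ 11. → (8, 11)
4P: (8, 11) + (18, 12). λ = (12 - 11)/(18 - 8) ≡ 1/10 mod 19. 10⁻¹ ≡ 2 (mod 19) since 10·2 = 20 ≡ 1, so λ ≡ 2.
  x = λ² - 8 - 18 = 4 - 26 ≡ 16; y = λ·(8 - 16) - 11 ≡ 11. → (16, 11)
5P: (16, 11) + (18, 12). λ = (12 - 11)/(18 - 16) ≡ 1/2 mod 19. 2⁻¹ ≡ 10 (mod 19) since 2·10 = 20 ≡ 1, so λ ≡ 10.
  x = λ² - 16 - 18 = 100 - 34 ≡ 9; y = λ·(16 - 9) - 11 ≡ 2. → (9, 2)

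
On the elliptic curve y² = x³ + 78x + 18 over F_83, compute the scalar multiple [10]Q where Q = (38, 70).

(19, 15)

Repeated addition: build up to 10Q.
2Q: tangent at (38, 70): λ = (3·38² + 78)/(2·70) ≡ 11/57. 57⁻¹ ≡ 67 (mod 83), so λ ≡ 11·67 ≡ 73.
  x = λ² - 38 - 38 = 5329 - 76 ≡ 24; y = λ·(38 - 24) - 70 ≡ 39. → (24, 39)
3Q: (24, 39) + (38, 70). λ = (70 - 39)/(38 - 24) ≡ 31/14 mod 83. 14⁻¹ ≡ 6 (mod 83), so λ ≡ 20.
  x = λ² - 24 - 38 = 400 - 62 ≡ 6; y = λ·(24 - 6) - 39 ≡ 72. → (6, 72)
4Q: (6, 72) + (38, 70). λ = (70 - 72)/(38 - 6) ≡ 81/32 mod 83. 32⁻¹ ≡ 13 (mod 83) since 32·13 = 416 ≡ 1, so λ ≡ 57.
  x = λ² - 6 - 38 = 3249 - 44 ≡ 51; y = λ·(6 - 51) - 72 ≡ 19. → (51, 19)
5Q: (51, 19) + (38, 70). λ = (70 - 19)/(38 - 51) ≡ 51/70 mod 83. 70⁻¹ ≡ 51 (mod 83), so λ ≡ 28.
  x = λ² - 51 - 38 = 784 - 89 ≡ 31; y = λ·(51 - 31) - 19 ≡ 43. → (31, 43)
6Q: (31, 43) + (38, 70). λ = (70 - 43)/(38 - 31) ≡ 27/7 mod 83. 7⁻¹ ≡ 12 (mod 83), so λ ≡ 75.
  x = λ² - 31 - 38 = 5625 - 69 ≡ 78; y = λ·(31 - 78) - 43 ≡ 1. → (78, 1)
7Q: (78, 1) + (38, 70). λ = (70 - 1)/(38 - 78) ≡ 69/43 mod 83. 43⁻¹ ≡ 56 (mod 83), so λ ≡ 46.
  x = λ² - 78 - 38 = 2116 - 116 ≡ 8; y = λ·(78 - 8) - 1 ≡ 65. → (8, 65)
8Q: (8, 65) + (38, 70). λ = (70 - 65)/(38 - 8) ≡ 5/30 mod 83. 30⁻¹ ≡ 36 (mod 83), so λ ≡ 14.
  x = λ² - 8 - 38 = 196 - 46 ≡ 67; y = λ·(8 - 67) - 65 ≡ 22. → (67, 22)
9Q: (67, 22) + (38, 70). λ = (70 - 22)/(38 - 67) ≡ 48/54 mod 83. 54⁻¹ ≡ 20 (mod 83), so λ ≡ 47.
  x = λ² - 67 - 38 = 2209 - 105 ≡ 29; y = λ·(67 - 29) - 22 ≡ 21. → (29, 21)
10Q: (29, 21) + (38, 70). λ = (70 - 21)/(38 - 29) ≡ 49/9 mod 83. 9⁻¹ ≡ 37 (mod 83), so λ ≡ 70.
  x = λ² - 29 - 38 = 4900 - 67 ≡ 19; y = λ·(29 - 19) - 21 ≡ 15. → (19, 15)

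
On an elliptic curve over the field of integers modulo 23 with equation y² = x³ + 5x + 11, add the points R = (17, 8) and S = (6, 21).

(9, 16)

(17, 8) + (6, 21). λ = (21 - 8)/(6 - 17) ≡ 13/12 mod 23. 12⁻¹ ≡ 2 (mod 23), so λ ≡ 3.
  x = λ² - 17 - 6 = 9 - 23 ≡ 9; y = λ·(17 - 9) - 8 ≡ 16. → (9, 16)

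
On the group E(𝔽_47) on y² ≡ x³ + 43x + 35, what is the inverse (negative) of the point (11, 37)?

-(11, 37) = (11, -37 mod 47) = (11, 10).

(11, 10)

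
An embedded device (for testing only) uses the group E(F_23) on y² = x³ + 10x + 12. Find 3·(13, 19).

Write Q = (13, 19).
Repeated addition: build up to 3Q.
2Q: tangent at (13, 19): λ = (3·13² + 10)/(2·19) ≡ 11/15. 15⁻¹ ≡ 20 (mod 23) since 15·20 = 300 ≡ 1, so λ ≡ 11·20 ≡ 13.
  x = λ² - 13 - 13 = 169 - 26 ≡ 5; y = λ·(13 - 5) - 19 ≡ 16. → (5, 16)
3Q: (5, 16) + (13, 19). λ = (19 - 16)/(13 - 5) ≡ 3/8 mod 23. 8⁻¹ ≡ 3 (mod 23), so λ ≡ 9.
  x = λ² - 5 - 13 = 81 - 18 ≡ 17; y = λ·(5 - 17) - 16 ≡ 14. → (17, 14)

(17, 14)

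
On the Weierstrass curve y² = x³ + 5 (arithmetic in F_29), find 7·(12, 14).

Write P = (12, 14).
Double-and-add on 7 = (111)₂. Start with P = (12, 14) for the leading 1-bit.
double: tangent at (12, 14): λ = (3·12² + 0)/(2·14) ≡ 26/28. 28⁻¹ ≡ 28 (mod 29), so λ ≡ 26·28 ≡ 3.
  x = λ² - 12 - 12 = 9 - 24 ≡ 14; y = λ·(12 - 14) - 14 ≡ 9. → (14, 9)
add P: (14, 9) + (12, 14). λ = (14 - 9)/(12 - 14) ≡ 5/27 mod 29. 27⁻¹ ≡ 14 (mod 29), so λ ≡ 12.
  x = λ² - 14 - 12 = 144 - 26 ≡ 2; y = λ·(14 - 2) - 9 ≡ 19. → (2, 19)
double: tangent at (2, 19): λ = (3·2² + 0)/(2·19) ≡ 12/9. 9⁻¹ ≡ 13 (mod 29), so λ ≡ 12·13 ≡ 11.
  x = λ² - 2 - 2 = 121 - 4 ≡ 1; y = λ·(2 - 1) - 19 ≡ 21. → (1, 21)
add P: (1, 21) + (12, 14). λ = (14 - 21)/(12 - 1) ≡ 22/11 mod 29. 11⁻¹ ≡ 8 (mod 29), so λ ≡ 2.
  x = λ² - 1 - 12 = 4 - 13 ≡ 20; y = λ·(1 - 20) - 21 ≡ 28. → (20, 28)

(20, 28)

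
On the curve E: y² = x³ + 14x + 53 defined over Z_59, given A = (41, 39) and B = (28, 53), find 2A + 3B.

(35, 42)

First 2A:
Repeated addition: build up to 2A.
2A: tangent at (41, 39): λ = (3·41² + 14)/(2·39) ≡ 42/19. 19⁻¹ ≡ 28 (mod 59), so λ ≡ 42·28 ≡ 55.
  x = λ² - 41 - 41 = 3025 - 82 ≡ 52; y = λ·(41 - 52) - 39 ≡ 5. → (52, 5)
2A = (52, 5).
Next 3B:
Repeated addition: build up to 3B.
2B: tangent at (28, 53): λ = (3·28² + 14)/(2·53) ≡ 6/47. 47⁻¹ ≡ 54 (mod 59) since 47·54 = 2538 ≡ 1, so λ ≡ 6·54 ≡ 29.
  x = λ² - 28 - 28 = 841 - 56 ≡ 18; y = λ·(28 - 18) - 53 ≡ 1. → (18, 1)
3B: (18, 1) + (28, 53). λ = (53 - 1)/(28 - 18) ≡ 52/10 mod 59. 10⁻¹ ≡ 6 (mod 59), so λ ≡ 17.
  x = λ² - 18 - 28 = 289 - 46 ≡ 7; y = λ·(18 - 7) - 1 ≡ 9. → (7, 9)
3B = (7, 9).
Finally 2A + 3B:
(52, 5) + (7, 9). λ = (9 - 5)/(7 - 52) ≡ 4/14 mod 59. 14⁻¹ ≡ 38 (mod 59) since 14·38 = 532 ≡ 1, so λ ≡ 34.
  x = λ² - 52 - 7 = 1156 - 59 ≡ 35; y = λ·(52 - 35) - 5 ≡ 42. → (35, 42)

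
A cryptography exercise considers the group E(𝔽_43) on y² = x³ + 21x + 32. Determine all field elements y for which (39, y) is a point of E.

20, 23

x³ + 21x + 32 = 60170 ≡ 13 (mod 43).
Square roots of 13 mod 43: 20 and 23 (since 20² = 400 ≡ 13).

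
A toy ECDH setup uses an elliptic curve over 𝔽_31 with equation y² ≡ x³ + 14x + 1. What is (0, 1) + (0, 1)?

tangent at (0, 1): λ = (3·0² + 14)/(2·1) ≡ 14/2. 2⁻¹ ≡ 16 (mod 31), so λ ≡ 14·16 ≡ 7.
  x = λ² - 0 - 0 = 49 - 0 ≡ 18; y = λ·(0 - 18) - 1 ≡ 28. → (18, 28)

(18, 28)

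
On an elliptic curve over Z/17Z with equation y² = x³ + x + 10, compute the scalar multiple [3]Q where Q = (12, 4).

Repeated addition: build up to 3Q.
2Q: tangent at (12, 4): λ = (3·12² + 1)/(2·4) ≡ 8/8. 8⁻¹ ≡ 15 (mod 17), so λ ≡ 8·15 ≡ 1.
  x = λ² - 12 - 12 = 1 - 24 ≡ 11; y = λ·(12 - 11) - 4 ≡ 14. → (11, 14)
3Q: (11, 14) + (12, 4). λ = (4 - 14)/(12 - 11) ≡ 7/1 mod 17. 1⁻¹ ≡ 1 (mod 17), so λ ≡ 7.
  x = λ² - 11 - 12 = 49 - 23 ≡ 9; y = λ·(11 - 9) - 14 ≡ 0. → (9, 0)

(9, 0)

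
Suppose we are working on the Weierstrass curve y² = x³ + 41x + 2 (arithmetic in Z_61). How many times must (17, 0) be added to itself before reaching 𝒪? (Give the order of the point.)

2

2P: (17, 0) + (17, 0): same x and y₁ ≡ -y₂, so the sum is 𝒪.
2P = 𝒪, so the order is 2.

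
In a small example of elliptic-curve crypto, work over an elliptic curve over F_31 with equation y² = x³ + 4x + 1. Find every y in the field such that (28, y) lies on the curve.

x³ + 4x + 1 = 22065 ≡ 24 (mod 31).
24 is a non-residue mod 31; no y exists.

none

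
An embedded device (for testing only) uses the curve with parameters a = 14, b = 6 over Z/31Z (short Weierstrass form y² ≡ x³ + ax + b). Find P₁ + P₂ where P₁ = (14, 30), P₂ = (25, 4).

(25, 27)

(14, 30) + (25, 4). λ = (4 - 30)/(25 - 14) ≡ 5/11 mod 31. 11⁻¹ ≡ 17 (mod 31), so λ ≡ 23.
  x = λ² - 14 - 25 = 529 - 39 ≡ 25; y = λ·(14 - 25) - 30 ≡ 27. → (25, 27)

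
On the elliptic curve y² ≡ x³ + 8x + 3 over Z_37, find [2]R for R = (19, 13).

tangent at (19, 13): λ = (3·19² + 8)/(2·13) ≡ 18/26. 26⁻¹ ≡ 10 (mod 37), so λ ≡ 18·10 ≡ 32.
  x = λ² - 19 - 19 = 1024 - 38 ≡ 24; y = λ·(19 - 24) - 13 ≡ 12. → (24, 12)

(24, 12)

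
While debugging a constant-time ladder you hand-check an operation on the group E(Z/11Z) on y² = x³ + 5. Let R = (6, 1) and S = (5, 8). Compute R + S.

(6, 1) + (5, 8). λ = (8 - 1)/(5 - 6) ≡ 7/10 mod 11. 10⁻¹ ≡ 10 (mod 11) since 10·10 = 100 ≡ 1, so λ ≡ 4.
  x = λ² - 6 - 5 = 16 - 11 ≡ 5; y = λ·(6 - 5) - 1 ≡ 3. → (5, 3)

(5, 3)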